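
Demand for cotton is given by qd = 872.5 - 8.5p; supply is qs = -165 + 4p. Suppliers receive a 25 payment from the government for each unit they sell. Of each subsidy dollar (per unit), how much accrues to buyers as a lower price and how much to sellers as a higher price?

Pre-subsidy: 872.5 - 8.5p = -165 + 4p gives p* = 83, q* = 167.
With the subsidy, sellers receive ps = pb + 25 for each unit, where pb is the price buyers pay.
Supply in terms of pb becomes qs = -165 + 4(pb + 25) = -65 + 4pb. Setting this equal to demand: 872.5 - 8.5pb = -65 + 4pb, so pb = 75.
Sellers receive ps = 75 + 25 = 100; q' = 872.5 − 8.5·75 = 235.
Buyers' price falls by p* − pb = 83 − 75 = 8; sellers' price rises by ps − p* = 100 − 83 = 17.

Buyers gain 8 per unit; sellers gain 17 per unit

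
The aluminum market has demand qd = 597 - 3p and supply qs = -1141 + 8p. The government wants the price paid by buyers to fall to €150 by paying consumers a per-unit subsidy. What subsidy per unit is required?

At a buyer price of 150, quantity demanded is 597 − 3·150 = 147.
Sellers supply 147 only when they receive ps with -1141 + 8·ps = 147, i.e. ps = 161.
s = ps − pb = 161 − 150 = 11.

Required subsidy s = €11 per unit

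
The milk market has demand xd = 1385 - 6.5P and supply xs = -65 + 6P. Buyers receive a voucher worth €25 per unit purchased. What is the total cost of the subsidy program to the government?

Pre-subsidy: 1385 - 6.5P = -65 + 6P gives P* = 116, x* = 631.
With the rebate, buyers effectively pay Pb = Ps − 25, where Ps is the price sellers receive.
Demand in terms of Ps becomes xd = 1385 − 6.5(Ps − 25) = 1547.5 - 6.5Ps. Setting this equal to supply: 1547.5 - 6.5Ps = -65 + 6Ps, so Ps = 129.
Buyers pay Pb = 129 − 25 = 104; x' = -65 + 6·129 = 709.
Government outlay = subsidy × quantity = 25 × 709 = 17725.

Government cost = €17725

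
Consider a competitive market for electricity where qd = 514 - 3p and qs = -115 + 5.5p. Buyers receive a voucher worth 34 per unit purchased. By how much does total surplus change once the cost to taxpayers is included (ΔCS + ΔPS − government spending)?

Net change in total surplus = -1122

Pre-subsidy: 514 - 3p = -115 + 5.5p gives p* = 74, q* = 292.
With the rebate, buyers effectively pay pb = ps − 34, where ps is the price sellers receive.
Demand in terms of ps becomes qd = 514 − 3(ps − 34) = 616 - 3ps. Setting this equal to supply: 616 - 3ps = -115 + 5.5ps, so ps = 86.
Buyers pay pb = 86 − 34 = 52; q' = -115 + 5.5·86 = 358.
ΔCS = ½(292 + 358)(74 − 52) = 7150; ΔPS = ½(292 + 358)(86 − 74) = 3900.
Government spending = 34 × 358 = 12172.
Net change = 7150 + 3900 − 12172 = -1122. The loss equals the DWL triangle ½·34·66.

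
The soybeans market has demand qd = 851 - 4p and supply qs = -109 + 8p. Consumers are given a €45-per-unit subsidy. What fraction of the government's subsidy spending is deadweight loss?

DWL / government spending = 20/217

Pre-subsidy: 851 - 4p = -109 + 8p gives p* = 80, q* = 531.
With the rebate, buyers effectively pay pb = ps − 45, where ps is the price sellers receive.
Demand in terms of ps becomes qd = 851 − 4(ps − 45) = 1031 - 4ps. Setting this equal to supply: 1031 - 4ps = -109 + 8ps, so ps = 95.
Buyers pay pb = 95 − 45 = 50; q' = -109 + 8·95 = 651.
ΔCS = ½(531 + 651)(80 − 50) = 17730; ΔPS = ½(531 + 651)(95 − 80) = 8865.
Government spending = 45 × 651 = 29295.
DWL = ½ × 45 × (651 − 531) = 2700; fraction = 2700 / 29295 = 20/217.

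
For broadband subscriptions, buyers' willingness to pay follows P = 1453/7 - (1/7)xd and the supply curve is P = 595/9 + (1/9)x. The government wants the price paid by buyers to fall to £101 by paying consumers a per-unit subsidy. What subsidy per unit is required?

At a buyer price of 101, quantity demanded is 1453 − 7·101 = 746.
Sellers supply 746 only when they receive Ps = 595/9 + (1/9)·746 = 149.
s = Ps − Pb = 149 − 101 = 48.

Required subsidy s = £48 per unit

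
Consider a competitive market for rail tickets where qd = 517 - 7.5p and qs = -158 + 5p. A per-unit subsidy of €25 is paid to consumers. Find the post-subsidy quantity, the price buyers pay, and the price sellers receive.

q' = 187; buyers pay €44; sellers receive €69

Pre-subsidy: 517 - 7.5p = -158 + 5p gives p* = 54, q* = 112.
With the rebate, buyers effectively pay pb = ps − 25, where ps is the price sellers receive.
Demand in terms of ps becomes qd = 517 − 7.5(ps − 25) = 704.5 - 7.5ps. Setting this equal to supply: 704.5 - 7.5ps = -158 + 5ps, so ps = 69.
Buyers pay pb = 69 − 25 = 44; q' = -158 + 5·69 = 187.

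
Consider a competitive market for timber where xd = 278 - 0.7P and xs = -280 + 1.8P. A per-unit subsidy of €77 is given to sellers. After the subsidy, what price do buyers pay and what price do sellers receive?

Pre-subsidy: 278 - 0.7P = -280 + 1.8P gives P* = 223.2, x* = 121.76.
With the subsidy, sellers receive Ps = Pb + 77 for each unit, where Pb is the price buyers pay.
Supply in terms of Pb becomes xs = -280 + 1.8(Pb + 77) = -141.4 + 1.8Pb. Setting this equal to demand: 278 - 0.7Pb = -141.4 + 1.8Pb, so Pb = 167.76.
Sellers receive Ps = 167.76 + 77 = 244.76; x' = 278 − 0.7·167.76 = 160.568.

Buyers pay €167.76; sellers receive €244.76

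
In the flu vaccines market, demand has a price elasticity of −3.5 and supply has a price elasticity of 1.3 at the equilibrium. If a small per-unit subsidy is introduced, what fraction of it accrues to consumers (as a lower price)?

For a small subsidy around the equilibrium, the benefit split depends on the relative slopes, which at a point are proportional to the elasticities.
Buyer share = εs/(εs + |εd|) = 1.3/(1.3 + 3.5) = 13/48; seller share = |εd|/(εs + |εd|) = 35/48.

Consumer share = 13/48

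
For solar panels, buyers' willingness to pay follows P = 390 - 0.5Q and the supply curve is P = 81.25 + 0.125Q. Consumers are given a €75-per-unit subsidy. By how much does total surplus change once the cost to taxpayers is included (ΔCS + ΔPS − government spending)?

Net change in total surplus = -€4500

Pre-subsidy: 390 - 0.5Q = 81.25 + 0.125Q gives Q* = 494 and P* = 143.
With the rebate, buyers effectively pay Pb = Ps − 75, where Ps is the price sellers receive.
On the curves, Pb = 390 - 0.5Q and Ps = 81.25 + 0.125Q; the wedge Ps − Pb = 75 gives 81.25 + 0.125Q − (390 - 0.5Q) = 75, so Q' = 614.
Then Pb = 390 − 0.5·614 = 83 and Ps = 81.25 + 0.125·614 = 158.
ΔCS = ½(494 + 614)(143 − 83) = 33240; ΔPS = ½(494 + 614)(158 − 143) = 8310.
Government spending = 75 × 614 = 46050.
Net change = 33240 + 8310 − 46050 = -4500. The loss equals the DWL triangle ½·75·120.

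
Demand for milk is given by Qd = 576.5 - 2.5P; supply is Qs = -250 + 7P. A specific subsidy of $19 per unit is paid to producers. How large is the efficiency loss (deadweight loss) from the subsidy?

Deadweight loss = $332.5

Pre-subsidy: 576.5 - 2.5P = -250 + 7P gives P* = 87, Q* = 359.
With the subsidy, sellers receive Ps = Pb + 19 for each unit, where Pb is the price buyers pay.
Supply in terms of Pb becomes Qs = -250 + 7(Pb + 19) = -117 + 7Pb. Setting this equal to demand: 576.5 - 2.5Pb = -117 + 7Pb, so Pb = 73.
Sellers receive Ps = 73 + 19 = 92; Q' = 576.5 − 2.5·73 = 394.
The subsidy expands output by 394 − 359 = 35 past the efficient level; on those units the gap between marginal cost and willingness to pay runs from 0 up to 19.
DWL = ½ × 19 × 35 = 332.5.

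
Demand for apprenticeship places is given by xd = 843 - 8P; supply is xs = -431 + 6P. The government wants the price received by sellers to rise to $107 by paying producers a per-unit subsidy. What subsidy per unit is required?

Required subsidy s = $28 per unit

At a seller price of 107, quantity supplied is -431 + 6·107 = 211.
Buyers absorb 211 only when they pay Pb with 843 − 8·Pb = 211, i.e. Pb = 79.
s = Ps − Pb = 107 − 79 = 28.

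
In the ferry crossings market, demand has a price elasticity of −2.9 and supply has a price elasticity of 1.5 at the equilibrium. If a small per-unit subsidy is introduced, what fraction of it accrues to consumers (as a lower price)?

Consumer share = 15/44

For a small subsidy around the equilibrium, the benefit split depends on the relative slopes, which at a point are proportional to the elasticities.
Buyer share = εs/(εs + |εd|) = 1.5/(1.5 + 2.9) = 15/44; seller share = |εd|/(εs + |εd|) = 29/44.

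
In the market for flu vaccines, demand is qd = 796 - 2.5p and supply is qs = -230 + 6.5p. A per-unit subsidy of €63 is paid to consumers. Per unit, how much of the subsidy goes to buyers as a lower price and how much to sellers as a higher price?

Pre-subsidy: 796 - 2.5p = -230 + 6.5p gives p* = 114, q* = 511.
With the rebate, buyers effectively pay pb = ps − 63, where ps is the price sellers receive.
Demand in terms of ps becomes qd = 796 − 2.5(ps − 63) = 953.5 - 2.5ps. Setting this equal to supply: 953.5 - 2.5ps = -230 + 6.5ps, so ps = 131.5.
Buyers pay pb = 131.5 − 63 = 68.5; q' = -230 + 6.5·131.5 = 624.75.
Buyers' price falls by p* − pb = 114 − 68.5 = 45.5; sellers' price rises by ps − p* = 131.5 − 114 = 17.5.

Buyers gain €45.5 per unit; sellers gain €17.5 per unit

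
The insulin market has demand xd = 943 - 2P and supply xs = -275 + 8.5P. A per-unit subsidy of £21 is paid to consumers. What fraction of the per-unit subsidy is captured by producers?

Producer share = 4/21

Pre-subsidy: 943 - 2P = -275 + 8.5P gives P* = 116, x* = 711.
With the rebate, buyers effectively pay Pb = Ps − 21, where Ps is the price sellers receive.
Demand in terms of Ps becomes xd = 943 − 2(Ps − 21) = 985 - 2Ps. Setting this equal to supply: 985 - 2Ps = -275 + 8.5Ps, so Ps = 120.
Buyers pay Pb = 120 − 21 = 99; x' = -275 + 8.5·120 = 745.
Buyers' price falls by P* − Pb = 116 − 99 = 17; sellers' price rises by Ps − P* = 120 − 116 = 4.
So producers capture 4/21 = 4/21 of each unit of subsidy.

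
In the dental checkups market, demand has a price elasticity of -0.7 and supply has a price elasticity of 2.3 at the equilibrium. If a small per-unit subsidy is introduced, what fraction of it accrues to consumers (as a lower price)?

For a small subsidy around the equilibrium, the benefit split depends on the relative slopes, which at a point are proportional to the elasticities.
Buyer share = εs/(εs + |εd|) = 2.3/(2.3 + 0.7) = 23/30; seller share = |εd|/(εs + |εd|) = 7/30.

Consumer share = 23/30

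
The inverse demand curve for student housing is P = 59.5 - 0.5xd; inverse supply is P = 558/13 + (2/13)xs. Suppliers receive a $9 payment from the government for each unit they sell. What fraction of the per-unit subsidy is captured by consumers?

Pre-subsidy: 59.5 - 0.5x = 558/13 + (2/13)x gives x* = 431/17 and P* = 796/17.
With the subsidy, sellers receive Ps = Pb + 9 for each unit, where Pb is the price buyers pay.
On the curves, Pb = 59.5 - 0.5x and Ps = 558/13 + (2/13)x; the wedge Ps − Pb = 9 gives 558/13 + (2/13)x − (59.5 - 0.5x) = 9, so x' = 665/17.
Then Pb = 59.5 − 0.5·(665/17) = 679/17 and Ps = 558/13 + (2/13)·(665/17) = 832/17.
Buyers' price falls by P* − Pb = 796/17 − 679/17 = 117/17; sellers' price rises by Ps − P* = 832/17 − 796/17 = 36/17.
So consumers capture (117/17)/9 = 13/17 of each unit of subsidy.

Consumer share = 13/17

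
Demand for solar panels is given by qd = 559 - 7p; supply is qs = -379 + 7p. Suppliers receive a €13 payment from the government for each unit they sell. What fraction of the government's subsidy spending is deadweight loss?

DWL / government spending = 91/542

Pre-subsidy: 559 - 7p = -379 + 7p gives p* = 67, q* = 90.
With the subsidy, sellers receive ps = pb + 13 for each unit, where pb is the price buyers pay.
Supply in terms of pb becomes qs = -379 + 7(pb + 13) = -288 + 7pb. Setting this equal to demand: 559 - 7pb = -288 + 7pb, so pb = 60.5.
Sellers receive ps = 60.5 + 13 = 73.5; q' = 559 − 7·60.5 = 135.5.
ΔCS = ½(90 + 135.5)(67 − 60.5) = 732.875; ΔPS = ½(90 + 135.5)(73.5 − 67) = 732.875.
Government spending = 13 × 135.5 = 1761.5.
DWL = ½ × 13 × (135.5 − 90) = 295.75; fraction = 295.75 / 1761.5 = 91/542.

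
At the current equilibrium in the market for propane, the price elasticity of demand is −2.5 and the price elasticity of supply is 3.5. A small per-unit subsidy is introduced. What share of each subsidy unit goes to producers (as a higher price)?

Producer share = 5/12

For a small subsidy around the equilibrium, the benefit split depends on the relative slopes, which at a point are proportional to the elasticities.
Buyer share = εs/(εs + |εd|) = 3.5/(3.5 + 2.5) = 7/12; seller share = |εd|/(εs + |εd|) = 5/12.
So producers capture 5/12 of the subsidy.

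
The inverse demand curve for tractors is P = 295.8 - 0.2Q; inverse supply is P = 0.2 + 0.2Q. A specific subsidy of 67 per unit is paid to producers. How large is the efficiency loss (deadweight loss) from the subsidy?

Pre-subsidy: 295.8 - 0.2Q = 0.2 + 0.2Q gives Q* = 739 and P* = 148.
With the subsidy, sellers receive Ps = Pb + 67 for each unit, where Pb is the price buyers pay.
On the curves, Pb = 295.8 - 0.2Q and Ps = 0.2 + 0.2Q; the wedge Ps − Pb = 67 gives 0.2 + 0.2Q − (295.8 - 0.2Q) = 67, so Q' = 906.5.
Then Pb = 295.8 − 0.2·906.5 = 114.5 and Ps = 0.2 + 0.2·906.5 = 181.5.
The subsidy expands output by 906.5 − 739 = 167.5 past the efficient level; on those units the gap between marginal cost and willingness to pay runs from 0 up to 67.
DWL = ½ × 67 × 167.5 = 5611.25.

Deadweight loss = 5611.25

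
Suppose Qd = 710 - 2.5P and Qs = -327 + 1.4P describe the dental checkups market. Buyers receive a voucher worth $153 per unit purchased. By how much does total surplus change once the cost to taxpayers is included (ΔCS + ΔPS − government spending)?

Net change in total surplus = -273105/26

Pre-subsidy: 710 - 2.5P = -327 + 1.4P gives P* = 10370/39, Q* = 1765/39.
With the rebate, buyers effectively pay Pb = Ps − 153, where Ps is the price sellers receive.
Demand in terms of Ps becomes Qd = 710 − 2.5(Ps − 153) = 1092.5 - 2.5Ps. Setting this equal to supply: 1092.5 - 2.5Ps = -327 + 1.4Ps, so Ps = 14195/39.
Buyers pay Pb = 14195/39 − 153 = 8228/39; Q' = -327 + 1.4·(14195/39) = 7120/39.
ΔCS = ½(1765/39 + 7120/39)(10370/39 − 8228/39) = 1057315/169; ΔPS = ½(1765/39 + 7120/39)(14195/39 − 10370/39) = 3776125/338.
Government spending = 153 × 7120/39 = 363120/13.
Net change = 1057315/169 + 3776125/338 − 363120/13 = -273105/26. The loss equals the DWL triangle ½·153·1785/13.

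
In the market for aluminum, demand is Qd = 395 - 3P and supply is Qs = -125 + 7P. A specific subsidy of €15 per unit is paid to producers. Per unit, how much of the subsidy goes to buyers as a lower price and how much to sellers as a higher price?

Buyers gain €10.5 per unit; sellers gain €4.5 per unit

Pre-subsidy: 395 - 3P = -125 + 7P gives P* = 52, Q* = 239.
With the subsidy, sellers receive Ps = Pb + 15 for each unit, where Pb is the price buyers pay.
Supply in terms of Pb becomes Qs = -125 + 7(Pb + 15) = -20 + 7Pb. Setting this equal to demand: 395 - 3Pb = -20 + 7Pb, so Pb = 41.5.
Sellers receive Ps = 41.5 + 15 = 56.5; Q' = 395 − 3·41.5 = 270.5.
Buyers' price falls by P* − Pb = 52 − 41.5 = 10.5; sellers' price rises by Ps − P* = 56.5 − 52 = 4.5.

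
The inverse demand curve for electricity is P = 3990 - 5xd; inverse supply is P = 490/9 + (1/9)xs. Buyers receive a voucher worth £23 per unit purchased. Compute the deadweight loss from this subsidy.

Pre-subsidy: 3990 - 5x = 490/9 + (1/9)x gives x* = 770 and P* = 140.
With the rebate, buyers effectively pay Pb = Ps − 23, where Ps is the price sellers receive.
On the curves, Pb = 3990 - 5x and Ps = 490/9 + (1/9)x; the wedge Ps − Pb = 23 gives 490/9 + (1/9)x − (3990 - 5x) = 23, so x' = 774.5.
Then Pb = 3990 − 5·774.5 = 117.5 and Ps = 490/9 + (1/9)·774.5 = 140.5.
The subsidy expands output by 774.5 − 770 = 4.5 past the efficient level; on those units the gap between marginal cost and willingness to pay runs from 0 up to 23.
DWL = ½ × 23 × 4.5 = 51.75.

Deadweight loss = £51.75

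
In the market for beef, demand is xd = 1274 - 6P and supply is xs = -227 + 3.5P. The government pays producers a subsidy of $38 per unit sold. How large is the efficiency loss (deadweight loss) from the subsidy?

Pre-subsidy: 1274 - 6P = -227 + 3.5P gives P* = 158, x* = 326.
With the subsidy, sellers receive Ps = Pb + 38 for each unit, where Pb is the price buyers pay.
Supply in terms of Pb becomes xs = -227 + 3.5(Pb + 38) = -94 + 3.5Pb. Setting this equal to demand: 1274 - 6Pb = -94 + 3.5Pb, so Pb = 144.
Sellers receive Ps = 144 + 38 = 182; x' = 1274 − 6·144 = 410.
The subsidy expands output by 410 − 326 = 84 past the efficient level; on those units the gap between marginal cost and willingness to pay runs from 0 up to 38.
DWL = ½ × 38 × 84 = 1596.

Deadweight loss = $1596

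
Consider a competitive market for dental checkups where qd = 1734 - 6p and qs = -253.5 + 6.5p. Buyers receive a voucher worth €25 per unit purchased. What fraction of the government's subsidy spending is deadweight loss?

Pre-subsidy: 1734 - 6p = -253.5 + 6.5p gives p* = 159, q* = 780.
With the rebate, buyers effectively pay pb = ps − 25, where ps is the price sellers receive.
Demand in terms of ps becomes qd = 1734 − 6(ps − 25) = 1884 - 6ps. Setting this equal to supply: 1884 - 6ps = -253.5 + 6.5ps, so ps = 171.
Buyers pay pb = 171 − 25 = 146; q' = -253.5 + 6.5·171 = 858.
ΔCS = ½(780 + 858)(159 − 146) = 10647; ΔPS = ½(780 + 858)(171 − 159) = 9828.
Government spending = 25 × 858 = 21450.
DWL = ½ × 25 × (858 − 780) = 975; fraction = 975 / 21450 = 1/22.

DWL / government spending = 1/22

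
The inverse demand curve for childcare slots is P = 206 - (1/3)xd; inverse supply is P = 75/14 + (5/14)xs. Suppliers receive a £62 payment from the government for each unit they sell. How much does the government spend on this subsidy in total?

Government cost = 683922/29

Pre-subsidy: 206 - (1/3)x = 75/14 + (5/14)x gives x* = 8427/29 and P* = 3165/29.
With the subsidy, sellers receive Ps = Pb + 62 for each unit, where Pb is the price buyers pay.
On the curves, Pb = 206 - (1/3)x and Ps = 75/14 + (5/14)x; the wedge Ps − Pb = 62 gives 75/14 + (5/14)x − (206 - (1/3)x) = 62, so x' = 11031/29.
Then Pb = 206 − (1/3)·(11031/29) = 2297/29 and Ps = 75/14 + (5/14)·(11031/29) = 4095/29.
Government outlay = subsidy × quantity = 62 × 11031/29 = 683922/29.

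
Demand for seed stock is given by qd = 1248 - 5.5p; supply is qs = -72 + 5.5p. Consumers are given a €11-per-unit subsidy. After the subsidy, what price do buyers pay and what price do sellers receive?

Buyers pay €114.5; sellers receive €125.5

Pre-subsidy: 1248 - 5.5p = -72 + 5.5p gives p* = 120, q* = 588.
With the rebate, buyers effectively pay pb = ps − 11, where ps is the price sellers receive.
Demand in terms of ps becomes qd = 1248 − 5.5(ps − 11) = 1308.5 - 5.5ps. Setting this equal to supply: 1308.5 - 5.5ps = -72 + 5.5ps, so ps = 125.5.
Buyers pay pb = 125.5 − 11 = 114.5; q' = -72 + 5.5·125.5 = 618.25.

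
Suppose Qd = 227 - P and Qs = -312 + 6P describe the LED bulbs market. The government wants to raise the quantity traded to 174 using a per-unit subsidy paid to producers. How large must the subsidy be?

At Q = 174, invert demand for the buyer price: Pb = (227 − 174)/1 = 53; invert supply for the seller price: Ps = (174 − (-312))/6 = 81.
The subsidy must fill the gap: s = Ps − Pb = 81 − 53 = 28.

Required subsidy s = 28 per unit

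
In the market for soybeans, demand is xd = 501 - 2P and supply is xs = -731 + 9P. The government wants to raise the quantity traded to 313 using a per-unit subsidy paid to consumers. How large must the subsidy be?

Required subsidy s = 22 per unit

At x = 313, invert demand for the buyer price: Pb = (501 − 313)/2 = 94; invert supply for the seller price: Ps = (313 − (-731))/9 = 116.
The subsidy must fill the gap: s = Ps − Pb = 116 − 94 = 22.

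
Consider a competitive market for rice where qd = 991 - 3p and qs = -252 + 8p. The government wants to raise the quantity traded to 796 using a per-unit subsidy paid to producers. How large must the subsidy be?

At q = 796, invert demand for the buyer price: pb = (991 − 796)/3 = 65; invert supply for the seller price: ps = (796 − (-252))/8 = 131.
The subsidy must fill the gap: s = ps − pb = 131 − 65 = 66.

Required subsidy s = 66 per unit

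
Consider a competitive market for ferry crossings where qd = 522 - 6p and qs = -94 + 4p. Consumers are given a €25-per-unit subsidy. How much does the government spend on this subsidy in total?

Government cost = €5310

Pre-subsidy: 522 - 6p = -94 + 4p gives p* = 61.6, q* = 152.4.
With the rebate, buyers effectively pay pb = ps − 25, where ps is the price sellers receive.
Demand in terms of ps becomes qd = 522 − 6(ps − 25) = 672 - 6ps. Setting this equal to supply: 672 - 6ps = -94 + 4ps, so ps = 76.6.
Buyers pay pb = 76.6 − 25 = 51.6; q' = -94 + 4·76.6 = 212.4.
Government outlay = subsidy × quantity = 25 × 212.4 = 5310.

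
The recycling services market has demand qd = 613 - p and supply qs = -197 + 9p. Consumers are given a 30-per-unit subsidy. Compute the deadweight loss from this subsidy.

Deadweight loss = 405

Pre-subsidy: 613 - p = -197 + 9p gives p* = 81, q* = 532.
With the rebate, buyers effectively pay pb = ps − 30, where ps is the price sellers receive.
Demand in terms of ps becomes qd = 613 − 1(ps − 30) = 643 - ps. Setting this equal to supply: 643 - ps = -197 + 9ps, so ps = 84.
Buyers pay pb = 84 − 30 = 54; q' = -197 + 9·84 = 559.
The subsidy expands output by 559 − 532 = 27 past the efficient level; on those units the gap between marginal cost and willingness to pay runs from 0 up to 30.
DWL = ½ × 30 × 27 = 405.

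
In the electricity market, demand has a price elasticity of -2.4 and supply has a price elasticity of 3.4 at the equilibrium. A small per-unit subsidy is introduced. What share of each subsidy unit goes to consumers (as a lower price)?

For a small subsidy around the equilibrium, the benefit split depends on the relative slopes, which at a point are proportional to the elasticities.
Buyer share = εs/(εs + |εd|) = 3.4/(3.4 + 2.4) = 17/29; seller share = |εd|/(εs + |εd|) = 12/29.

Consumer share = 17/29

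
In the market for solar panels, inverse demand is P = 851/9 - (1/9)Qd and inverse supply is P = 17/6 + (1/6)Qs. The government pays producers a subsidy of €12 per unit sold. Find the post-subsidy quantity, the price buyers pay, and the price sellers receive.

Q' = 373.4; buyers pay 796/15; sellers receive 976/15

Pre-subsidy: 851/9 - (1/9)Q = 17/6 + (1/6)Q gives Q* = 330.2 and P* = 868/15.
With the subsidy, sellers receive Ps = Pb + 12 for each unit, where Pb is the price buyers pay.
On the curves, Pb = 851/9 - (1/9)Q and Ps = 17/6 + (1/6)Q; the wedge Ps − Pb = 12 gives 17/6 + (1/6)Q − (851/9 - (1/9)Q) = 12, so Q' = 373.4.
Then Pb = 851/9 − (1/9)·373.4 = 796/15 and Ps = 17/6 + (1/6)·373.4 = 976/15.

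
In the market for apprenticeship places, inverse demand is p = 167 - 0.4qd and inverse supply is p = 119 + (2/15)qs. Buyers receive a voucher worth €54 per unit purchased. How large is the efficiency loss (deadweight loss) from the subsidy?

Deadweight loss = €2733.75

Pre-subsidy: 167 - 0.4q = 119 + (2/15)q gives q* = 90 and p* = 131.
With the rebate, buyers effectively pay pb = ps − 54, where ps is the price sellers receive.
On the curves, pb = 167 - 0.4q and ps = 119 + (2/15)q; the wedge ps − pb = 54 gives 119 + (2/15)q − (167 - 0.4q) = 54, so q' = 191.25.
Then pb = 167 − 0.4·191.25 = 90.5 and ps = 119 + (2/15)·191.25 = 144.5.
The subsidy expands output by 191.25 − 90 = 101.25 past the efficient level; on those units the gap between marginal cost and willingness to pay runs from 0 up to 54.
DWL = ½ × 54 × 101.25 = 2733.75.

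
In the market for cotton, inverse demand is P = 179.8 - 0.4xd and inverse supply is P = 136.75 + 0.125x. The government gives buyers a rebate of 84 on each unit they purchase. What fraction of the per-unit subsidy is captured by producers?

Producer share = 5/21

Pre-subsidy: 179.8 - 0.4x = 136.75 + 0.125x gives x* = 82 and P* = 147.
With the rebate, buyers effectively pay Pb = Ps − 84, where Ps is the price sellers receive.
On the curves, Pb = 179.8 - 0.4x and Ps = 136.75 + 0.125x; the wedge Ps − Pb = 84 gives 136.75 + 0.125x − (179.8 - 0.4x) = 84, so x' = 242.
Then Pb = 179.8 − 0.4·242 = 83 and Ps = 136.75 + 0.125·242 = 167.
Buyers' price falls by P* − Pb = 147 − 83 = 64; sellers' price rises by Ps − P* = 167 − 147 = 20.
So producers capture 20/84 = 5/21 of each unit of subsidy.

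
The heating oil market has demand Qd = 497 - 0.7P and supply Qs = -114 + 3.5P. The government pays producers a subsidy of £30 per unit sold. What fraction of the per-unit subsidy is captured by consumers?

Pre-subsidy: 497 - 0.7P = -114 + 3.5P gives P* = 3055/21, Q* = 2371/6.
With the subsidy, sellers receive Ps = Pb + 30 for each unit, where Pb is the price buyers pay.
Supply in terms of Pb becomes Qs = -114 + 3.5(Pb + 30) = -9 + 3.5Pb. Setting this equal to demand: 497 - 0.7Pb = -9 + 3.5Pb, so Pb = 2530/21.
Sellers receive Ps = 2530/21 + 30 = 3160/21; Q' = 497 − 0.7·(2530/21) = 1238/3.
Buyers' price falls by P* − Pb = 3055/21 − 2530/21 = 25; sellers' price rises by Ps − P* = 3160/21 − 3055/21 = 5.
So consumers capture 25/30 = 5/6 of each unit of subsidy.

Consumer share = 5/6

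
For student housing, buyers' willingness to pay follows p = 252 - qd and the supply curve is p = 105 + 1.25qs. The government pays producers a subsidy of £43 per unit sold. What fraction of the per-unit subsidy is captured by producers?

Producer share = 5/9

Pre-subsidy: 252 - q = 105 + 1.25q gives q* = 196/3 and p* = 560/3.
With the subsidy, sellers receive ps = pb + 43 for each unit, where pb is the price buyers pay.
On the curves, pb = 252 - q and ps = 105 + 1.25q; the wedge ps − pb = 43 gives 105 + 1.25q − (252 - q) = 43, so q' = 760/9.
Then pb = 252 − 1·(760/9) = 1508/9 and ps = 105 + 1.25·(760/9) = 1895/9.
Buyers' price falls by p* − pb = 560/3 − 1508/9 = 172/9; sellers' price rises by ps − p* = 1895/9 − 560/3 = 215/9.
So producers capture (215/9)/43 = 5/9 of each unit of subsidy.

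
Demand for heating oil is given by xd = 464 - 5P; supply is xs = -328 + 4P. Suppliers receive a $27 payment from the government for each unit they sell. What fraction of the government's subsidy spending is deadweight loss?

Pre-subsidy: 464 - 5P = -328 + 4P gives P* = 88, x* = 24.
With the subsidy, sellers receive Ps = Pb + 27 for each unit, where Pb is the price buyers pay.
Supply in terms of Pb becomes xs = -328 + 4(Pb + 27) = -220 + 4Pb. Setting this equal to demand: 464 - 5Pb = -220 + 4Pb, so Pb = 76.
Sellers receive Ps = 76 + 27 = 103; x' = 464 − 5·76 = 84.
ΔCS = ½(24 + 84)(88 − 76) = 648; ΔPS = ½(24 + 84)(103 − 88) = 810.
Government spending = 27 × 84 = 2268.
DWL = ½ × 27 × (84 − 24) = 810; fraction = 810 / 2268 = 5/14.

DWL / government spending = 5/14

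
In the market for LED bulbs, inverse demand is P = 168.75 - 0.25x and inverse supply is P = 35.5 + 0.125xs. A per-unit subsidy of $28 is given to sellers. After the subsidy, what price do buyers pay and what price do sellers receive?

Pre-subsidy: 168.75 - 0.25x = 35.5 + 0.125x gives x* = 1066/3 and P* = 959/12.
With the subsidy, sellers receive Ps = Pb + 28 for each unit, where Pb is the price buyers pay.
On the curves, Pb = 168.75 - 0.25x and Ps = 35.5 + 0.125x; the wedge Ps − Pb = 28 gives 35.5 + 0.125x − (168.75 - 0.25x) = 28, so x' = 430.
Then Pb = 168.75 − 0.25·430 = 61.25 and Ps = 35.5 + 0.125·430 = 89.25.

Buyers pay $61.25; sellers receive $89.25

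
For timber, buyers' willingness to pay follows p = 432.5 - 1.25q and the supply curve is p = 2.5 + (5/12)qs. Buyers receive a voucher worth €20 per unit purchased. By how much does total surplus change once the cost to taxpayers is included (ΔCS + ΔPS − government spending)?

Net change in total surplus = -€120

Pre-subsidy: 432.5 - 1.25q = 2.5 + (5/12)q gives q* = 258 and p* = 110.
With the rebate, buyers effectively pay pb = ps − 20, where ps is the price sellers receive.
On the curves, pb = 432.5 - 1.25q and ps = 2.5 + (5/12)q; the wedge ps − pb = 20 gives 2.5 + (5/12)q − (432.5 - 1.25q) = 20, so q' = 270.
Then pb = 432.5 − 1.25·270 = 95 and ps = 2.5 + (5/12)·270 = 115.
ΔCS = ½(258 + 270)(110 − 95) = 3960; ΔPS = ½(258 + 270)(115 − 110) = 1320.
Government spending = 20 × 270 = 5400.
Net change = 3960 + 1320 − 5400 = -120. The loss equals the DWL triangle ½·20·12.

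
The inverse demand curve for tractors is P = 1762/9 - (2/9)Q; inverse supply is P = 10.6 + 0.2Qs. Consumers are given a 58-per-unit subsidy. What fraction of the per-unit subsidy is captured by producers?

Producer share = 9/19

Pre-subsidy: 1762/9 - (2/9)Q = 10.6 + 0.2Q gives Q* = 8333/19 and P* = 1868/19.
With the rebate, buyers effectively pay Pb = Ps − 58, where Ps is the price sellers receive.
On the curves, Pb = 1762/9 - (2/9)Q and Ps = 10.6 + 0.2Q; the wedge Ps − Pb = 58 gives 10.6 + 0.2Q − (1762/9 - (2/9)Q) = 58, so Q' = 10943/19.
Then Pb = 1762/9 − (2/9)·(10943/19) = 1288/19 and Ps = 10.6 + 0.2·(10943/19) = 2390/19.
Buyers' price falls by P* − Pb = 1868/19 − 1288/19 = 580/19; sellers' price rises by Ps − P* = 2390/19 − 1868/19 = 522/19.
So producers capture (522/19)/58 = 9/19 of each unit of subsidy.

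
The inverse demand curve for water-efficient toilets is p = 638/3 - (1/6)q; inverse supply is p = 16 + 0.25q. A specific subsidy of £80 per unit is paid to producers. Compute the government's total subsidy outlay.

Government cost = £53120

Pre-subsidy: 638/3 - (1/6)q = 16 + 0.25q gives q* = 472 and p* = 134.
With the subsidy, sellers receive ps = pb + 80 for each unit, where pb is the price buyers pay.
On the curves, pb = 638/3 - (1/6)q and ps = 16 + 0.25q; the wedge ps − pb = 80 gives 16 + 0.25q − (638/3 - (1/6)q) = 80, so q' = 664.
Then pb = 638/3 − (1/6)·664 = 102 and ps = 16 + 0.25·664 = 182.
Government outlay = subsidy × quantity = 80 × 664 = 53120.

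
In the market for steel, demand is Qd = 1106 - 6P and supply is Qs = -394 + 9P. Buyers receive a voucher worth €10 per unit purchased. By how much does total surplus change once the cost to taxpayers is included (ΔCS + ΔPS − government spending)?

Pre-subsidy: 1106 - 6P = -394 + 9P gives P* = 100, Q* = 506.
With the rebate, buyers effectively pay Pb = Ps − 10, where Ps is the price sellers receive.
Demand in terms of Ps becomes Qd = 1106 − 6(Ps − 10) = 1166 - 6Ps. Setting this equal to supply: 1166 - 6Ps = -394 + 9Ps, so Ps = 104.
Buyers pay Pb = 104 − 10 = 94; Q' = -394 + 9·104 = 542.
ΔCS = ½(506 + 542)(100 − 94) = 3144; ΔPS = ½(506 + 542)(104 − 100) = 2096.
Government spending = 10 × 542 = 5420.
Net change = 3144 + 2096 − 5420 = -180. The loss equals the DWL triangle ½·10·36.

Net change in total surplus = -€180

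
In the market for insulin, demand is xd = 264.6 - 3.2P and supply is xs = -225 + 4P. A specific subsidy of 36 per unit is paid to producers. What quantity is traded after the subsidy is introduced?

Pre-subsidy: 264.6 - 3.2P = -225 + 4P gives P* = 68, x* = 47.
With the subsidy, sellers receive Ps = Pb + 36 for each unit, where Pb is the price buyers pay.
Supply in terms of Pb becomes xs = -225 + 4(Pb + 36) = -81 + 4Pb. Setting this equal to demand: 264.6 - 3.2Pb = -81 + 4Pb, so Pb = 48.
Sellers receive Ps = 48 + 36 = 84; x' = 264.6 − 3.2·48 = 111.

x' = 111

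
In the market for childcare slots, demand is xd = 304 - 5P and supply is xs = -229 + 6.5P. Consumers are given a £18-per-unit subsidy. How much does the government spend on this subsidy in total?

Government cost = 50976/23

Pre-subsidy: 304 - 5P = -229 + 6.5P gives P* = 1066/23, x* = 1662/23.
With the rebate, buyers effectively pay Pb = Ps − 18, where Ps is the price sellers receive.
Demand in terms of Ps becomes xd = 304 − 5(Ps − 18) = 394 - 5Ps. Setting this equal to supply: 394 - 5Ps = -229 + 6.5Ps, so Ps = 1246/23.
Buyers pay Pb = 1246/23 − 18 = 832/23; x' = -229 + 6.5·(1246/23) = 2832/23.
Government outlay = subsidy × quantity = 18 × 2832/23 = 50976/23.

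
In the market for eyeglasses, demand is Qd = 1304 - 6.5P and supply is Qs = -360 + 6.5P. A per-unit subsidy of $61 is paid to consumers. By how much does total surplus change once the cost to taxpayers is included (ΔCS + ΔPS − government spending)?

Net change in total surplus = -$6046.625

Pre-subsidy: 1304 - 6.5P = -360 + 6.5P gives P* = 128, Q* = 472.
With the rebate, buyers effectively pay Pb = Ps − 61, where Ps is the price sellers receive.
Demand in terms of Ps becomes Qd = 1304 − 6.5(Ps − 61) = 1700.5 - 6.5Ps. Setting this equal to supply: 1700.5 - 6.5Ps = -360 + 6.5Ps, so Ps = 158.5.
Buyers pay Pb = 158.5 − 61 = 97.5; Q' = -360 + 6.5·158.5 = 670.25.
ΔCS = ½(472 + 670.25)(128 − 97.5) = 17419.3125; ΔPS = ½(472 + 670.25)(158.5 − 128) = 17419.3125.
Government spending = 61 × 670.25 = 40885.25.
Net change = 17419.3125 + 17419.3125 − 40885.25 = -6046.625. The loss equals the DWL triangle ½·61·198.25.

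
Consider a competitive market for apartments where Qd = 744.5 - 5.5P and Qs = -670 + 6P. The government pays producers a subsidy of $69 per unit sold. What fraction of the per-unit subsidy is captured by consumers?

Pre-subsidy: 744.5 - 5.5P = -670 + 6P gives P* = 123, Q* = 68.
With the subsidy, sellers receive Ps = Pb + 69 for each unit, where Pb is the price buyers pay.
Supply in terms of Pb becomes Qs = -670 + 6(Pb + 69) = -256 + 6Pb. Setting this equal to demand: 744.5 - 5.5Pb = -256 + 6Pb, so Pb = 87.
Sellers receive Ps = 87 + 69 = 156; Q' = 744.5 − 5.5·87 = 266.
Buyers' price falls by P* − Pb = 123 − 87 = 36; sellers' price rises by Ps − P* = 156 − 123 = 33.
So consumers capture 36/69 = 12/23 of each unit of subsidy.

Consumer share = 12/23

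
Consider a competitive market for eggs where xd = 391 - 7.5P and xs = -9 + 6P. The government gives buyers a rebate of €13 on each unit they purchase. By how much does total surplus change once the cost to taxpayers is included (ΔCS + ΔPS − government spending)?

Pre-subsidy: 391 - 7.5P = -9 + 6P gives P* = 800/27, x* = 1519/9.
With the rebate, buyers effectively pay Pb = Ps − 13, where Ps is the price sellers receive.
Demand in terms of Ps becomes xd = 391 − 7.5(Ps − 13) = 488.5 - 7.5Ps. Setting this equal to supply: 488.5 - 7.5Ps = -9 + 6Ps, so Ps = 995/27.
Buyers pay Pb = 995/27 − 13 = 644/27; x' = -9 + 6·(995/27) = 1909/9.
ΔCS = ½(1519/9 + 1909/9)(800/27 − 644/27) = 89128/81; ΔPS = ½(1519/9 + 1909/9)(995/27 − 800/27) = 111410/81.
Government spending = 13 × 1909/9 = 24817/9.
Net change = 89128/81 + 111410/81 − 24817/9 = -845/3. The loss equals the DWL triangle ½·13·130/3.

Net change in total surplus = -845/3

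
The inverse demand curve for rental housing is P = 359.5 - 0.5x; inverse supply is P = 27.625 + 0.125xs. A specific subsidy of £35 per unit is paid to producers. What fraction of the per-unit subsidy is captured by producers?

Producer share = 0.2

Pre-subsidy: 359.5 - 0.5x = 27.625 + 0.125x gives x* = 531 and P* = 94.
With the subsidy, sellers receive Ps = Pb + 35 for each unit, where Pb is the price buyers pay.
On the curves, Pb = 359.5 - 0.5x and Ps = 27.625 + 0.125x; the wedge Ps − Pb = 35 gives 27.625 + 0.125x − (359.5 - 0.5x) = 35, so x' = 587.
Then Pb = 359.5 − 0.5·587 = 66 and Ps = 27.625 + 0.125·587 = 101.
Buyers' price falls by P* − Pb = 94 − 66 = 28; sellers' price rises by Ps − P* = 101 − 94 = 7.
So producers capture 7/35 = 0.2 of each unit of subsidy.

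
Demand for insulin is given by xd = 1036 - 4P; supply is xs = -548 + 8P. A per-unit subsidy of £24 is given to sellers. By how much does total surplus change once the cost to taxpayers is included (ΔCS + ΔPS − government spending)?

Pre-subsidy: 1036 - 4P = -548 + 8P gives P* = 132, x* = 508.
With the subsidy, sellers receive Ps = Pb + 24 for each unit, where Pb is the price buyers pay.
Supply in terms of Pb becomes xs = -548 + 8(Pb + 24) = -356 + 8Pb. Setting this equal to demand: 1036 - 4Pb = -356 + 8Pb, so Pb = 116.
Sellers receive Ps = 116 + 24 = 140; x' = 1036 − 4·116 = 572.
ΔCS = ½(508 + 572)(132 − 116) = 8640; ΔPS = ½(508 + 572)(140 − 132) = 4320.
Government spending = 24 × 572 = 13728.
Net change = 8640 + 4320 − 13728 = -768. The loss equals the DWL triangle ½·24·64.

Net change in total surplus = -£768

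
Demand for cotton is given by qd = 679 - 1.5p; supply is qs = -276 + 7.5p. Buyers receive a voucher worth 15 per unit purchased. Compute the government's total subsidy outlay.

Government cost = 8078.75

Pre-subsidy: 679 - 1.5p = -276 + 7.5p gives p* = 955/9, q* = 3119/6.
With the rebate, buyers effectively pay pb = ps − 15, where ps is the price sellers receive.
Demand in terms of ps becomes qd = 679 − 1.5(ps − 15) = 701.5 - 1.5ps. Setting this equal to supply: 701.5 - 1.5ps = -276 + 7.5ps, so ps = 1955/18.
Buyers pay pb = 1955/18 − 15 = 1685/18; q' = -276 + 7.5·(1955/18) = 6463/12.
Government outlay = subsidy × quantity = 15 × 6463/12 = 8078.75.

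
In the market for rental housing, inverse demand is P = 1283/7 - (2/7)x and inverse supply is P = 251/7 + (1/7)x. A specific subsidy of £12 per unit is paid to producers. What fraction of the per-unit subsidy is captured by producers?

Producer share = 1/3

Pre-subsidy: 1283/7 - (2/7)x = 251/7 + (1/7)x gives x* = 344 and P* = 85.
With the subsidy, sellers receive Ps = Pb + 12 for each unit, where Pb is the price buyers pay.
On the curves, Pb = 1283/7 - (2/7)x and Ps = 251/7 + (1/7)x; the wedge Ps − Pb = 12 gives 251/7 + (1/7)x − (1283/7 - (2/7)x) = 12, so x' = 372.
Then Pb = 1283/7 − (2/7)·372 = 77 and Ps = 251/7 + (1/7)·372 = 89.
Buyers' price falls by P* − Pb = 85 − 77 = 8; sellers' price rises by Ps − P* = 89 − 85 = 4.
So producers capture 4/12 = 1/3 of each unit of subsidy.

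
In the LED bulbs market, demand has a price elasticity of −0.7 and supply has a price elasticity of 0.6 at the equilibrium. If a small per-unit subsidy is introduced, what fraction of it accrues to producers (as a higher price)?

Producer share = 7/13

For a small subsidy around the equilibrium, the benefit split depends on the relative slopes, which at a point are proportional to the elasticities.
Buyer share = εs/(εs + |εd|) = 0.6/(0.6 + 0.7) = 6/13; seller share = |εd|/(εs + |εd|) = 7/13.
So producers capture 7/13 of the subsidy.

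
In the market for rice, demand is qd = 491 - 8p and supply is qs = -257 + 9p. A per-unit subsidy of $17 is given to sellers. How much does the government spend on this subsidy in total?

Pre-subsidy: 491 - 8p = -257 + 9p gives p* = 44, q* = 139.
With the subsidy, sellers receive ps = pb + 17 for each unit, where pb is the price buyers pay.
Supply in terms of pb becomes qs = -257 + 9(pb + 17) = -104 + 9pb. Setting this equal to demand: 491 - 8pb = -104 + 9pb, so pb = 35.
Sellers receive ps = 35 + 17 = 52; q' = 491 − 8·35 = 211.
Government outlay = subsidy × quantity = 17 × 211 = 3587.

Government cost = $3587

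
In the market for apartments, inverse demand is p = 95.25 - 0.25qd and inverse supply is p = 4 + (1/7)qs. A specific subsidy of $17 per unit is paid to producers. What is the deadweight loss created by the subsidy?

Pre-subsidy: 95.25 - 0.25q = 4 + (1/7)q gives q* = 2555/11 and p* = 409/11.
With the subsidy, sellers receive ps = pb + 17 for each unit, where pb is the price buyers pay.
On the curves, pb = 95.25 - 0.25q and ps = 4 + (1/7)q; the wedge ps − pb = 17 gives 4 + (1/7)q − (95.25 - 0.25q) = 17, so q' = 3031/11.
Then pb = 95.25 − 0.25·(3031/11) = 290/11 and ps = 4 + (1/7)·(3031/11) = 477/11.
The subsidy expands output by 3031/11 − 2555/11 = 476/11 past the efficient level; on those units the gap between marginal cost and willingness to pay runs from 0 up to 17.
DWL = ½ × 17 × 476/11 = 4046/11.

Deadweight loss = 4046/11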